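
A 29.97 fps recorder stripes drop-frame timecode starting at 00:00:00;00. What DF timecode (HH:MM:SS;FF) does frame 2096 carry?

Ten DF minutes hold 17982 frames, so frame 2096 lies in block 0 (frames 0–17981) with 2096 frames into that block.
The block's first minute is 1800 frames and the rest 1798 each; 2096 frames reaches minute 1, so 0 × 18 + 1 × 2 = 2 labels have been skipped so far.
Adding those back, label number 2096 + 2 = 2098 at 30 labels/s is 69 s + 28 f = 0 h 1 min 9 s frame 28, i.e. 00:01:09;28.

00:01:09;28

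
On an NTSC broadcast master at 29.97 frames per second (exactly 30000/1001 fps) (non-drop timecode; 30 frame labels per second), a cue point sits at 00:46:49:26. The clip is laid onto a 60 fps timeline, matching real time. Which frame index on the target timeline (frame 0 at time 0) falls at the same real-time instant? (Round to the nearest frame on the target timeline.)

frame 168761

Source frame index: (0×3600 + 46×60 + 49) × 30 + 26 = 84296.
Real time: 84296 / (30000/1001) = 10547537/3750 s.
Target frame: (10547537/3750) × (60) = 21095074/125 ≈ 168760.592 → 168761.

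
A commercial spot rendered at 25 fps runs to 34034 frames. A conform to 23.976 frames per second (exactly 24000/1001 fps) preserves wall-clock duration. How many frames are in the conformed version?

32640 frames

Target frames = source frames × (target rate / source rate) = 34034 × (24000/1001)/(25) = 34034 × 960/1001 = 32640.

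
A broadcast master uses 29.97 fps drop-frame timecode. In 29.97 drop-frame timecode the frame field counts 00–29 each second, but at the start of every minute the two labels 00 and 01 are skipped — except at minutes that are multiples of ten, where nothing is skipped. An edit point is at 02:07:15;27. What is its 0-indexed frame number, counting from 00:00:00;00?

228847

As if non-drop at 30 labels/s: (2 × 3600 + 7 × 60 + 15) × 30 + 27 = 229077.
Minute boundaries passed: 127; those not divisible by 10: 127 − 12 = 115; dropped labels = 2 × 115 = 230.
Actual frame index = 229077 − 230 = 228847.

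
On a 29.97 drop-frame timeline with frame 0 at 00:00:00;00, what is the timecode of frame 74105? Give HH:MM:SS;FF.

00:41:12;19

Each 10-minute DF block holds 10 × 60 × 30 − 9 × 2 = 17982 frames. 74105 ÷ 17982 → 4 full blocks, remainder 2177.
Within the partial block the first minute is 1800 frames and each further minute 1798, so 1 further minute boundary passed. Total skipped labels = 18 × 4 + 2 × 1 = 74.
Non-drop label index = 74105 + 74 = 74179; at 30 labels/s that is 00:41:12:19, i.e. DF 00:41:12;19.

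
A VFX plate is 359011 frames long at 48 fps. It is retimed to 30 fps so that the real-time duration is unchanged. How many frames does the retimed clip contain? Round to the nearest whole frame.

224382 frames

Frames at target rate = 359011 × (30) / (48) = 1795055/8 ≈ 224381.875.
Nearest whole frame: 224382.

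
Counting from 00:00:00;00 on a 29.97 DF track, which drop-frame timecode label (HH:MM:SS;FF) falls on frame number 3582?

00:01:59;14

Each 10-minute DF block holds 10 × 60 × 30 − 9 × 2 = 17982 frames. 3582 ÷ 17982 → 0 full blocks, remainder 3582.
Within the partial block the first minute is 1800 frames and each further minute 1798, so 1 further minute boundary passed. Total skipped labels = 18 × 0 + 2 × 1 = 2.
Non-drop label index = 3582 + 2 = 3584; at 30 labels/s that is 00:01:59:14, i.e. DF 00:01:59;14.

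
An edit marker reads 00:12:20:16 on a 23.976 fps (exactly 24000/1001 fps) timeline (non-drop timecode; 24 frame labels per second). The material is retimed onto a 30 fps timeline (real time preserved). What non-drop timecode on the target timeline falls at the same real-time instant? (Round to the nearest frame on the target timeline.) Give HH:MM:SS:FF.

00:12:21:12

Source frame index: (0×3600 + 12×60 + 20) × 24 + 16 = 17776.
Real time: 17776 / (24000/1001) = 1112111/1500 s.
Target frame: (1112111/1500) × (30) = 1112111/50 ≈ 22242.220 → 22242.
At 30 labels/s: frame 22242 → 00:12:21:12.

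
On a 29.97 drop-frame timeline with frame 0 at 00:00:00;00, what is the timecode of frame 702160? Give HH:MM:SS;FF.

Each 10-minute DF block holds 10 × 60 × 30 − 9 × 2 = 17982 frames. 702160 ÷ 17982 → 39 full blocks, remainder 862.
Within the partial block the first minute is 1800 frames and each further minute 1798, so 0 further minute boundaries passed. Total skipped labels = 18 × 39 + 2 × 0 = 702.
Non-drop label index = 702160 + 702 = 702862; at 30 labels/s that is 06:30:28:22, i.e. DF 06:30:28;22.

06:30:28;22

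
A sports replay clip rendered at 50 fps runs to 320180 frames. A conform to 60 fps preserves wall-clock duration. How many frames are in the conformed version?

Target frames = source frames × (target rate / source rate) = 320180 × (60)/(50) = 320180 × 6/5 = 384216.

384216 frames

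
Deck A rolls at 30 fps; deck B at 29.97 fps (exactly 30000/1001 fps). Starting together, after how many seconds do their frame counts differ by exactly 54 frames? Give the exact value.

The gap grows by |30000/1001 − 30| = 30/1001 frames per second.
Time for a 54-frame gap: 54 ÷ (30/1001) = 1801.8 s.

1801.8 seconds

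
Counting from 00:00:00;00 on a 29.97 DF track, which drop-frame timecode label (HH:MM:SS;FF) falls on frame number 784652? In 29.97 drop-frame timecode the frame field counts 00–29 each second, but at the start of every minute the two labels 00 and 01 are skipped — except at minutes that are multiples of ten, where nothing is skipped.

07:16:21;08

Ten DF minutes hold 17982 frames, so frame 784652 lies in block 43 (frames 773226–791207) with 11426 frames into that block.
The block's first minute is 1800 frames and the rest 1798 each; 11426 frames reaches minute 6, so 43 × 18 + 6 × 2 = 786 labels have been skipped so far.
Adding those back, label number 784652 + 786 = 785438 at 30 labels/s is 26181 s + 8 f = 7 h 16 min 21 s frame 8, i.e. 07:16:21;08.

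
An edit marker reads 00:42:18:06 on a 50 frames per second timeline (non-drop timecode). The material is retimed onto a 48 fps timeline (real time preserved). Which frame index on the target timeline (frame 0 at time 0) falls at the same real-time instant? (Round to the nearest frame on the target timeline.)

Source frame index: (0×3600 + 42×60 + 18) × 50 + 6 = 126906.
Real time: 126906 / (50) = 63453/25 s.
Target frame: (63453/25) × (48) = 3045744/25 ≈ 121829.760 → 121830.

frame 121830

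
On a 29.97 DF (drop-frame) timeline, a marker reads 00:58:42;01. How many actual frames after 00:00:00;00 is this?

105555

Complete 10-minute blocks: 5, each 17982 frames → 89910.
Remaining 8 whole minutes in the current block: 1800 + 7 × 1798 = 14386 frames.
Within the current minute: 42 × 30 + 1 − 2 = 1259 (labels ;00/;01 skipped at this minute). Total = 89910 + 14386 + 1259 = 105555.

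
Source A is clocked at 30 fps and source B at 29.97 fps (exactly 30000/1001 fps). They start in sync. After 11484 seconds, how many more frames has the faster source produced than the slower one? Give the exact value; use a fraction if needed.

A emits 30 × 11484 = 344520 frames; B emits 30000/1001 × 11484 = 31320000/91.
Difference = 31320/91 frames (≈ 344.1758); B is behind A.

31320/91 frames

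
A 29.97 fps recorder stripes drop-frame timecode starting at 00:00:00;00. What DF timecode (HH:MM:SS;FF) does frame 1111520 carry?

Ten DF minutes hold 17982 frames, so frame 1111520 lies in block 61 (frames 1096902–1114883) with 14618 frames into that block.
The block's first minute is 1800 frames and the rest 1798 each; 14618 frames reaches minute 8, so 61 × 18 + 8 × 2 = 1114 labels have been skipped so far.
Adding those back, label number 1111520 + 1114 = 1112634 at 30 labels/s is 37087 s + 24 f = 10 h 18 min 7 s frame 24, i.e. 10:18:07;24.

10:18:07;24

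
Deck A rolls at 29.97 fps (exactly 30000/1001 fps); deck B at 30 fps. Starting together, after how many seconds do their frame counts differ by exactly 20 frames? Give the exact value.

2002/3 seconds

The gap grows by |30 − 30000/1001| = 30/1001 frames per second.
Time for a 20-frame gap: 20 ÷ (30/1001) = 2002/3 s.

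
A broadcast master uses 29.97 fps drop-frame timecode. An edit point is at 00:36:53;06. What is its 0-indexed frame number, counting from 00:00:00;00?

66330

As if non-drop at 30 labels/s: (0 × 3600 + 36 × 60 + 53) × 30 + 6 = 66396.
Minute boundaries passed: 36; those not divisible by 10: 36 − 3 = 33; dropped labels = 2 × 33 = 66.
Actual frame index = 66396 − 66 = 66330.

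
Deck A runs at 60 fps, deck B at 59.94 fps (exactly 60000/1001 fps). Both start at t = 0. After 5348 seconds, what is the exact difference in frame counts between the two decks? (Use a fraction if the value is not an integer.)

A emits 60 × 5348 = 320880 frames; B emits 60000/1001 × 5348 = 45840000/143.
Difference = 45840/143 frames (≈ 320.5594); B is behind A.

45840/143 frames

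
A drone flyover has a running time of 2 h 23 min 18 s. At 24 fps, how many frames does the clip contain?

2 h 23 min 18 s = 8598 s.
Frames = 8598 × 24 = 206352.

206352 frames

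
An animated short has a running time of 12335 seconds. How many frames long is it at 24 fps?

Frames = 12335 × 24 = 296040.

296040 frames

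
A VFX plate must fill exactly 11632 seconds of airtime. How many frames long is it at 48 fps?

Frames = 11632 × 48 = 558336.

558336 frames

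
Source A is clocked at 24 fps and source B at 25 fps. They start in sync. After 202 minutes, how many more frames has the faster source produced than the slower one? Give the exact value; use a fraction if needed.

202 min = 12120 s.
A emits 24 × 12120 = 290880 frames; B emits 25 × 12120 = 303000.
Difference = 12120 frames; B is ahead of A.

12120 frames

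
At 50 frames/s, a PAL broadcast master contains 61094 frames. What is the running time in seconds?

1221.88 seconds

Running time = 61094 / (50) = 1221.88 s.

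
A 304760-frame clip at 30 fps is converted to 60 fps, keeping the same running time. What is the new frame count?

609520 frames

Target frames = source frames × (target rate / source rate) = 304760 × (60)/(30) = 304760 × 2 = 609520.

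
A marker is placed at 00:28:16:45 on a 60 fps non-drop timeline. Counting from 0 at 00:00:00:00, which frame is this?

frame 101805

Total seconds to the label: (0 × 3600 + 28 × 60 + 16) = 1696.
Frame index = 1696 × 60 + 45 = 101805.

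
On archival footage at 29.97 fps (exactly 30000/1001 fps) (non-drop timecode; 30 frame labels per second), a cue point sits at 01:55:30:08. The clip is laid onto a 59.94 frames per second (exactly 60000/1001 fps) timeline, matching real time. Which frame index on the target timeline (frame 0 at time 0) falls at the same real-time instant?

Source frame index: (1×3600 + 55×60 + 30) × 30 + 8 = 207908.
Real time: 207908 / (30000/1001) = 52028977/7500 s.
Target frame: (52028977/7500) × (60000/1001) = 415816.

frame 415816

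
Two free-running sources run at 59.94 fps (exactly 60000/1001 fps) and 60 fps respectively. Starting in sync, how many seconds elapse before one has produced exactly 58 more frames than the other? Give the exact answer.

29029/30 seconds

The gap grows by |60 − 60000/1001| = 60/1001 frames per second.
Time for a 58-frame gap: 58 ÷ (60/1001) = 29029/30 s.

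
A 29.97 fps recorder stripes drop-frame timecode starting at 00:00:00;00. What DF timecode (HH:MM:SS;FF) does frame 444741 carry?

04:07:19;17

Ten DF minutes hold 17982 frames, so frame 444741 lies in block 24 (frames 431568–449549) with 13173 frames into that block.
The block's first minute is 1800 frames and the rest 1798 each; 13173 frames reaches minute 7, so 24 × 18 + 7 × 2 = 446 labels have been skipped so far.
Adding those back, label number 444741 + 446 = 445187 at 30 labels/s is 14839 s + 17 f = 4 h 7 min 19 s frame 17, i.e. 04:07:19;17.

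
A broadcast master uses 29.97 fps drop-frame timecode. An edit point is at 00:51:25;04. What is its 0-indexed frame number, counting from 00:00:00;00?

Complete 10-minute blocks: 5, each 17982 frames → 89910.
Remaining 1 whole minute in the current block: 1800 + 0 × 1798 = 1800 frames.
Within the current minute: 25 × 30 + 4 − 2 = 752 (labels ;00/;01 skipped at this minute). Total = 89910 + 1800 + 752 = 92462.

92462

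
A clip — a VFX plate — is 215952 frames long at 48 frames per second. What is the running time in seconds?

Running time = 215952 / (48) = 4499 s.

4499 seconds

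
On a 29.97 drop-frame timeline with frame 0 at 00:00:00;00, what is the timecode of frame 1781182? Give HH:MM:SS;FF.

Each 10-minute DF block holds 10 × 60 × 30 − 9 × 2 = 17982 frames. 1781182 ÷ 17982 → 99 full blocks, remainder 964.
Within the partial block the first minute is 1800 frames and each further minute 1798, so 0 further minute boundaries passed. Total skipped labels = 18 × 99 + 2 × 0 = 1782.
Non-drop label index = 1781182 + 1782 = 1782964; at 30 labels/s that is 16:30:32:04, i.e. DF 16:30:32;04.

16:30:32;04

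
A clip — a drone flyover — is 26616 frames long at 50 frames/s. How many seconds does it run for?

532.32 seconds

Running time = 26616 / (50) = 532.32 s.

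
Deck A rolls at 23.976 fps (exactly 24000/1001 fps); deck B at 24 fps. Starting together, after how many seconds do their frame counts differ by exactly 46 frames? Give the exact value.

The gap grows by |24 − 24000/1001| = 24/1001 frames per second.
Time for a 46-frame gap: 46 ÷ (24/1001) = 23023/12 s.

23023/12 seconds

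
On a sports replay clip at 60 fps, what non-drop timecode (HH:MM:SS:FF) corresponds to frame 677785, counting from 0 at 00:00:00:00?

677785 ÷ 60 = 11296 full seconds, remainder 25 frames.
11296 s = 3 h 8 min 16 s.
Timecode: 03:08:16:25.

03:08:16:25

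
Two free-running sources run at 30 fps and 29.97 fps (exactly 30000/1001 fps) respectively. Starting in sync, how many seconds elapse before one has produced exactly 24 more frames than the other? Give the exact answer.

The gap grows by |30000/1001 − 30| = 30/1001 frames per second.
Time for a 24-frame gap: 24 ÷ (30/1001) = 800.8 s.

800.8 seconds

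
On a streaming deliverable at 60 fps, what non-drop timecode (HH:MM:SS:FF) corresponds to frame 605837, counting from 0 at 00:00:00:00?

02:48:17:17

605837 ÷ 60 = 10097 full seconds, remainder 17 frames.
10097 s = 2 h 48 min 17 s.
Timecode: 02:48:17:17.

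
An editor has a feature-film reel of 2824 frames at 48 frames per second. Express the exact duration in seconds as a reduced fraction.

353/6 seconds

Running time = 2824 ÷ (48) = 2824 × 1/48 = 353/6 s.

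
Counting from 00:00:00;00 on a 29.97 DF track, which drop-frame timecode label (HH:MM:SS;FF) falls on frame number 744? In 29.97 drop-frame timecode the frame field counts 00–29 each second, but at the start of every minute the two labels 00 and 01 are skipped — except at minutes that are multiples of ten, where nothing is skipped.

00:00:24;24

Each 10-minute DF block holds 10 × 60 × 30 − 9 × 2 = 17982 frames. 744 ÷ 17982 → 0 full blocks, remainder 744.
Within the partial block the first minute is 1800 frames and each further minute 1798, so 0 further minute boundaries passed. Total skipped labels = 18 × 0 + 2 × 0 = 0.
Non-drop label index = 744 + 0 = 744; at 30 labels/s that is 00:00:24:24, i.e. DF 00:00:24;24.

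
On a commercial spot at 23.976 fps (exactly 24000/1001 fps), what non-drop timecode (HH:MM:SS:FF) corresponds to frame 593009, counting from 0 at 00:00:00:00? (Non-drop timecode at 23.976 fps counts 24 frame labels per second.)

593009 ÷ 24 = 24708 full seconds, remainder 17 frames.
24708 s = 6 h 51 min 48 s.
Timecode: 06:51:48:17.

06:51:48:17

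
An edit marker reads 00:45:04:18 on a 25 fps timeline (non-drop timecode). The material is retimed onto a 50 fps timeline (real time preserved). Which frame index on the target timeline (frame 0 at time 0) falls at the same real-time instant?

Source frame index: (0×3600 + 45×60 + 4) × 25 + 18 = 67618.
Real time: 67618 / (25) = 67618/25 s.
Target frame: (67618/25) × (50) = 135236.

frame 135236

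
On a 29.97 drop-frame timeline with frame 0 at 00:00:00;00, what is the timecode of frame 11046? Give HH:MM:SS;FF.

Ten DF minutes hold 17982 frames, so frame 11046 lies in block 0 (frames 0–17981) with 11046 frames into that block.
The block's first minute is 1800 frames and the rest 1798 each; 11046 frames reaches minute 6, so 0 × 18 + 6 × 2 = 12 labels have been skipped so far.
Adding those back, label number 11046 + 12 = 11058 at 30 labels/s is 368 s + 18 f = 0 h 6 min 8 s frame 18, i.e. 00:06:08;18.

00:06:08;18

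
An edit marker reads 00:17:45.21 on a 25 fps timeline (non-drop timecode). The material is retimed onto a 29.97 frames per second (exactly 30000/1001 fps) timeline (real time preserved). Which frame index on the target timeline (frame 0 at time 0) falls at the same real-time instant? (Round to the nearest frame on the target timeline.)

frame 31943

Source frame index: (0×3600 + 17×60 + 45) × 25 + 21 = 26646.
Real time: 26646 / (25) = 26646/25 s.
Target frame: (26646/25) × (30000/1001) = 31975200/1001 ≈ 31943.257 → 31943.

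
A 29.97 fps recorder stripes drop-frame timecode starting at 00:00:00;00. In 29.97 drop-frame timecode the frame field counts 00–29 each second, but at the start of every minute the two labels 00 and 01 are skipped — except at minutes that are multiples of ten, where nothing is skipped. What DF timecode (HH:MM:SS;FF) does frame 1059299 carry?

Ten DF minutes hold 17982 frames, so frame 1059299 lies in block 58 (frames 1042956–1060937) with 16343 frames into that block.
The block's first minute is 1800 frames and the rest 1798 each; 16343 frames reaches minute 9, so 58 × 18 + 9 × 2 = 1062 labels have been skipped so far.
Adding those back, label number 1059299 + 1062 = 1060361 at 30 labels/s is 35345 s + 11 f = 9 h 49 min 5 s frame 11, i.e. 09:49:05;11.

09:49:05;11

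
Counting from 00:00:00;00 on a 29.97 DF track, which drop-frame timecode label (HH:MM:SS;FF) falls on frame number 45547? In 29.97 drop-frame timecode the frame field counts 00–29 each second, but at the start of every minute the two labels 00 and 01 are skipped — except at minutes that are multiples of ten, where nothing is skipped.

00:25:19;23

Each 10-minute DF block holds 10 × 60 × 30 − 9 × 2 = 17982 frames. 45547 ÷ 17982 → 2 full blocks, remainder 9583.
Within the partial block the first minute is 1800 frames and each further minute 1798, so 5 further minute boundaries passed. Total skipped labels = 18 × 2 + 2 × 5 = 46.
Non-drop label index = 45547 + 46 = 45593; at 30 labels/s that is 00:25:19:23, i.e. DF 00:25:19;23.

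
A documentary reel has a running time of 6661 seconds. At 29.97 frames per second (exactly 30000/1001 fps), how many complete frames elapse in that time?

199630 frames

Frames = 6661 × 30000/1001 = 199830000/1001 ≈ 199630.3696.
Complete frames: 199630.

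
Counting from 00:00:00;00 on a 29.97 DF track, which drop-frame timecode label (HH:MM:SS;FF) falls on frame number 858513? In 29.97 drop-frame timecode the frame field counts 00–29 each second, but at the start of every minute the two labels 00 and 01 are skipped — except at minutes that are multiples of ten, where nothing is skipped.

07:57:25;23

Ten DF minutes hold 17982 frames, so frame 858513 lies in block 47 (frames 845154–863135) with 13359 frames into that block.
The block's first minute is 1800 frames and the rest 1798 each; 13359 frames reaches minute 7, so 47 × 18 + 7 × 2 = 860 labels have been skipped so far.
Adding those back, label number 858513 + 860 = 859373 at 30 labels/s is 28645 s + 23 f = 7 h 57 min 25 s frame 23, i.e. 07:57:25;23.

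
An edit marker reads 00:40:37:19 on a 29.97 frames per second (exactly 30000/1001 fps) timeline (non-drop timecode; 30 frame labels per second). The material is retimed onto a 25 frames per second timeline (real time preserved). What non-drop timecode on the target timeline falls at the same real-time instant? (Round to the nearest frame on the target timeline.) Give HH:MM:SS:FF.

Source frame index: (0×3600 + 40×60 + 37) × 30 + 19 = 73129.
Real time: 73129 / (30000/1001) = 73202129/30000 s.
Target frame: (73202129/30000) × (25) = 73202129/1200 ≈ 61001.774 → 61002.
At 25 labels/s: frame 61002 → 00:40:40:02.

00:40:40:02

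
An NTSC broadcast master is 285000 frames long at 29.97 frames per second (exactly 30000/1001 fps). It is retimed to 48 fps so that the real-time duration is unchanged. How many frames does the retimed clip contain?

456456 frames

Target frames = source frames × (target rate / source rate) = 285000 × (48)/(30000/1001) = 285000 × 1001/625 = 456456.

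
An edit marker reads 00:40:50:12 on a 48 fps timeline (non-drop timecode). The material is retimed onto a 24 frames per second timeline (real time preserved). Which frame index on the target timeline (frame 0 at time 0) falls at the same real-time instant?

frame 58806

Source frame index: (0×3600 + 40×60 + 50) × 48 + 12 = 117612.
Real time: 117612 / (48) = 9801/4 s.
Target frame: (9801/4) × (24) = 58806.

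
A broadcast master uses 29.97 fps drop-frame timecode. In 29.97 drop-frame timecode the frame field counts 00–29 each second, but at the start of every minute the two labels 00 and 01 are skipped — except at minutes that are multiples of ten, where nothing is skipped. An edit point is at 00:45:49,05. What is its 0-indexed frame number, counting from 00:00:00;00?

82393

As if non-drop at 30 labels/s: (0 × 3600 + 45 × 60 + 49) × 30 + 5 = 82475.
Minute boundaries passed: 45; those not divisible by 10: 45 − 4 = 41; dropped labels = 2 × 41 = 82.
Actual frame index = 82475 − 82 = 82393.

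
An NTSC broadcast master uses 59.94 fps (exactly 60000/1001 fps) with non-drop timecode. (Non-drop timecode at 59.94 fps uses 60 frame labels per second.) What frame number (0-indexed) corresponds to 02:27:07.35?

frame 529655

Total seconds to the label: (2 × 3600 + 27 × 60 + 7) = 8827.
Frame index = 8827 × 60 + 35 = 529655.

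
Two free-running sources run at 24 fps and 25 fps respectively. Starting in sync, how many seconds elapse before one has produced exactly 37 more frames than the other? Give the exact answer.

37 seconds

The gap grows by |25 − 24| = 1 frame per second.
Time for a 37-frame gap: 37 ÷ (1) = 37 s.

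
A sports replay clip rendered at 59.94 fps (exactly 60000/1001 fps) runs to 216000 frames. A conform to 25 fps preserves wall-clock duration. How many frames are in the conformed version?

Target frames = source frames × (target rate / source rate) = 216000 × (25)/(60000/1001) = 216000 × 1001/2400 = 90090.

90090 frames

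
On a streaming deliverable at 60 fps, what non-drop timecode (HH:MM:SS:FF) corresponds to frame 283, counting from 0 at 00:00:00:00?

283 ÷ 60 = 4 full seconds, remainder 43 frames.
4 s = 0 h 0 min 4 s.
Timecode: 00:00:04:43.

00:00:04:43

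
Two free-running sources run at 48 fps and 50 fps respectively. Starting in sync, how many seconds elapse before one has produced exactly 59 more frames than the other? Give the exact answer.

The gap grows by |50 − 48| = 2 frames per second.
Time for a 59-frame gap: 59 ÷ (2) = 29.5 s.

29.5 seconds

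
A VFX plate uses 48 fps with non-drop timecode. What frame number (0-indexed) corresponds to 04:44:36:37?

819685

Total seconds to the label: (4 × 3600 + 44 × 60 + 36) = 17076.
Frame index = 17076 × 48 + 37 = 819685.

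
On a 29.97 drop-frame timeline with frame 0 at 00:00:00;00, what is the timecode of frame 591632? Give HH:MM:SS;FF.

Each 10-minute DF block holds 10 × 60 × 30 − 9 × 2 = 17982 frames. 591632 ÷ 17982 → 32 full blocks, remainder 16208.
Within the partial block the first minute is 1800 frames and each further minute 1798, so 9 further minute boundaries passed. Total skipped labels = 18 × 32 + 2 × 9 = 594.
Non-drop label index = 591632 + 594 = 592226; at 30 labels/s that is 05:29:00:26, i.e. DF 05:29:00;26.

05:29:00;26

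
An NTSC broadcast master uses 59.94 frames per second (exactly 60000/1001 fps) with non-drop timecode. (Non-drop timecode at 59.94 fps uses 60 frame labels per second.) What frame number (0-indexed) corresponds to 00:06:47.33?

24453

Total seconds to the label: (0 × 3600 + 6 × 60 + 47) = 407.
Frame index = 407 × 60 + 33 = 24453.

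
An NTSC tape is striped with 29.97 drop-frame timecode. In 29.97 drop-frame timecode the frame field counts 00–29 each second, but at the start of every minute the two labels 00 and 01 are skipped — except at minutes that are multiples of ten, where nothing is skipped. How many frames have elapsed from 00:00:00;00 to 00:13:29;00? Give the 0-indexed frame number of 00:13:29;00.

As if non-drop at 30 labels/s: (0 × 3600 + 13 × 60 + 29) × 30 + 0 = 24270.
Minute boundaries passed: 13; those not divisible by 10: 13 − 1 = 12; dropped labels = 2 × 12 = 24.
Actual frame index = 24270 − 24 = 24246.

24246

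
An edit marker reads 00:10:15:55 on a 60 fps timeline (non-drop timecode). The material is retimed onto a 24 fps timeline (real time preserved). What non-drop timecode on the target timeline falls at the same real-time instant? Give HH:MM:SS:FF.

00:10:15:22

Source frame index: (0×3600 + 10×60 + 15) × 60 + 55 = 36955.
Real time: 36955 / (60) = 7391/12 s.
Target frame: (7391/12) × (24) = 14782.
At 24 labels/s: frame 14782 → 00:10:15:22.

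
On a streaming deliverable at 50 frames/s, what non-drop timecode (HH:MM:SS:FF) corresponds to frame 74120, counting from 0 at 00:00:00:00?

00:24:42:20

74120 ÷ 50 = 1482 full seconds, remainder 20 frames.
1482 s = 0 h 24 min 42 s.
Timecode: 00:24:42:20.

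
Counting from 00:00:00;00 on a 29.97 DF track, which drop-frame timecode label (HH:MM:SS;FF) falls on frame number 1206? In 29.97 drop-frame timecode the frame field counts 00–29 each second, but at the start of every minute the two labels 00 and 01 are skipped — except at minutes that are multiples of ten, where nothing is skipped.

Each 10-minute DF block holds 10 × 60 × 30 − 9 × 2 = 17982 frames. 1206 ÷ 17982 → 0 full blocks, remainder 1206.
Within the partial block the first minute is 1800 frames and each further minute 1798, so 0 further minute boundaries passed. Total skipped labels = 18 × 0 + 2 × 0 = 0.
Non-drop label index = 1206 + 0 = 1206; at 30 labels/s that is 00:00:40:06, i.e. DF 00:00:40;06.

00:00:40;06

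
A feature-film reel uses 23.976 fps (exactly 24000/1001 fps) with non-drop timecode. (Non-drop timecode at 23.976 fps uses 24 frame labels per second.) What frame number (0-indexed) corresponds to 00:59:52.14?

86222

Total seconds to the label: (0 × 3600 + 59 × 60 + 52) = 3592.
Frame index = 3592 × 24 + 14 = 86222.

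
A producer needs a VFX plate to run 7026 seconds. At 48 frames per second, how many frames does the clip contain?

337248 frames

Frames = 7026 × 48 = 337248.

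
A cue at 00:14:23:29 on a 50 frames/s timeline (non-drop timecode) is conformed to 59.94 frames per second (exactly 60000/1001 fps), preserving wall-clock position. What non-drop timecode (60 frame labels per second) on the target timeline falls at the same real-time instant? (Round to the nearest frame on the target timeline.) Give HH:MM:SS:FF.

Source frame index: (0×3600 + 14×60 + 23) × 50 + 29 = 43179.
Real time: 43179 / (50) = 43179/50 s.
Target frame: (43179/50) × (60000/1001) = 51814800/1001 ≈ 51763.037 → 51763.
At 60 labels/s: frame 51763 → 00:14:22:43.

00:14:22:43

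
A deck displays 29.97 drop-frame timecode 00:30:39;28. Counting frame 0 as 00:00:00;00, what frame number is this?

Complete 10-minute blocks: 3, each 17982 frames → 53946.
Remaining 0 whole minutes in the current block: 0 frames.
Within the current minute: 39 × 30 + 28 = 1198. Total = 53946 + 0 + 1198 = 55144.

55144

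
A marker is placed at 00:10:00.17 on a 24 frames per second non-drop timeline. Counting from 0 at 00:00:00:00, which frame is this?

frame 14417

Total seconds to the label: (0 × 3600 + 10 × 60 + 0) = 600.
Frame index = 600 × 24 + 17 = 14417.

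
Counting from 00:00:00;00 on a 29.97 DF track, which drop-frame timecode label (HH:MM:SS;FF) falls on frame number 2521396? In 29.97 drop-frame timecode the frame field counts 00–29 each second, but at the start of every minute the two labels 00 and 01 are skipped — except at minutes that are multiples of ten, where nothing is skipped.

23:22:10;20

Each 10-minute DF block holds 10 × 60 × 30 − 9 × 2 = 17982 frames. 2521396 ÷ 17982 → 140 full blocks, remainder 3916.
Within the partial block the first minute is 1800 frames and each further minute 1798, so 2 further minute boundaries passed. Total skipped labels = 18 × 140 + 2 × 2 = 2524.
Non-drop label index = 2521396 + 2524 = 2523920; at 30 labels/s that is 23:22:10:20, i.e. DF 23:22:10;20.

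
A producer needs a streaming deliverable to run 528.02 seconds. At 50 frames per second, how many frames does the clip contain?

26401 frames

Frames = 528.02 × 50 = 26401.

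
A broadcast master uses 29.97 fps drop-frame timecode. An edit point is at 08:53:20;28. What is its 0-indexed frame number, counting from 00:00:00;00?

As if non-drop at 30 labels/s: (8 × 3600 + 53 × 60 + 20) × 30 + 28 = 960028.
Minute boundaries passed: 533; those not divisible by 10: 533 − 53 = 480; dropped labels = 2 × 480 = 960.
Actual frame index = 960028 − 960 = 959068.

959068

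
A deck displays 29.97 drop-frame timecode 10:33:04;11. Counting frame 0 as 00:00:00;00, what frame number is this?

1138391

As if non-drop at 30 labels/s: (10 × 3600 + 33 × 60 + 4) × 30 + 11 = 1139531.
Minute boundaries passed: 633; those not divisible by 10: 633 − 63 = 570; dropped labels = 2 × 570 = 1140.
Actual frame index = 1139531 − 1140 = 1138391.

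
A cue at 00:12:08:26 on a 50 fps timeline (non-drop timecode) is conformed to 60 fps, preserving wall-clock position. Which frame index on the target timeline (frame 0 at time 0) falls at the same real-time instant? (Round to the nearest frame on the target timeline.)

frame 43711

Source frame index: (0×3600 + 12×60 + 8) × 50 + 26 = 36426.
Real time: 36426 / (50) = 18213/25 s.
Target frame: (18213/25) × (60) = 218556/5 ≈ 43711.200 → 43711.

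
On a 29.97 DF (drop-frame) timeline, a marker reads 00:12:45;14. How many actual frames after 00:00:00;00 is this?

Complete 10-minute blocks: 1, each 17982 frames → 17982.
Remaining 2 whole minutes in the current block: 1800 + 1 × 1798 = 3598 frames.
Within the current minute: 45 × 30 + 14 − 2 = 1362 (labels ;00/;01 skipped at this minute). Total = 17982 + 3598 + 1362 = 22942.

22942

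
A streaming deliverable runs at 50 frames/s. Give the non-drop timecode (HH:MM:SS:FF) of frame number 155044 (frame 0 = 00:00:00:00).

00:51:40:44

155044 ÷ 50 = 3100 full seconds, remainder 44 frames.
3100 s = 0 h 51 min 40 s.
Timecode: 00:51:40:44.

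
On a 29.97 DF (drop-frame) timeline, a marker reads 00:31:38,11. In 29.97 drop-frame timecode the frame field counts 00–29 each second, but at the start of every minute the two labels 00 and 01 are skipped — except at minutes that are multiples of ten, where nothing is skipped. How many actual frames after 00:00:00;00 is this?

Complete 10-minute blocks: 3, each 17982 frames → 53946.
Remaining 1 whole minute in the current block: 1800 + 0 × 1798 = 1800 frames.
Within the current minute: 38 × 30 + 11 − 2 = 1149 (labels ;00/;01 skipped at this minute). Total = 53946 + 1800 + 1149 = 56895.

56895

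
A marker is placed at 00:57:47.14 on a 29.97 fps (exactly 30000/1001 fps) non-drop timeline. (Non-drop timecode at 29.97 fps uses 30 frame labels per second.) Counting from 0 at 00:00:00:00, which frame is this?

Total seconds to the label: (0 × 3600 + 57 × 60 + 47) = 3467.
Frame index = 3467 × 30 + 14 = 104024.

frame 104024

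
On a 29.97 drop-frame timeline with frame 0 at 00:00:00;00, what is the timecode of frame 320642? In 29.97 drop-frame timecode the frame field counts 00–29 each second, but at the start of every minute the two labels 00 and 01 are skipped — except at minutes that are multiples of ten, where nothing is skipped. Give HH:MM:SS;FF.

Ten DF minutes hold 17982 frames, so frame 320642 lies in block 17 (frames 305694–323675) with 14948 frames into that block.
The block's first minute is 1800 frames and the rest 1798 each; 14948 frames reaches minute 8, so 17 × 18 + 8 × 2 = 322 labels have been skipped so far.
Adding those back, label number 320642 + 322 = 320964 at 30 labels/s is 10698 s + 24 f = 2 h 58 min 18 s frame 24, i.e. 02:58:18;24.

02:58:18;24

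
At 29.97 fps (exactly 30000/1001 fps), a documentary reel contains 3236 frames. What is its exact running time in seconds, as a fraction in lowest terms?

Running time = 3236 ÷ (30000/1001) = 3236 × 1001/30000 = 809809/7500 s.

809809/7500 seconds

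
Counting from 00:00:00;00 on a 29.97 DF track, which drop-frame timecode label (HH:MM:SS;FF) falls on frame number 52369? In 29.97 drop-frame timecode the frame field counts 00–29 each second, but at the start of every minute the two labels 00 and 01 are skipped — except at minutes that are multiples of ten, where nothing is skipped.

Each 10-minute DF block holds 10 × 60 × 30 − 9 × 2 = 17982 frames. 52369 ÷ 17982 → 2 full blocks, remainder 16405.
Within the partial block the first minute is 1800 frames and each further minute 1798, so 9 further minute boundaries passed. Total skipped labels = 18 × 2 + 2 × 9 = 54.
Non-drop label index = 52369 + 54 = 52423; at 30 labels/s that is 00:29:07:13, i.e. DF 00:29:07;13.

00:29:07;13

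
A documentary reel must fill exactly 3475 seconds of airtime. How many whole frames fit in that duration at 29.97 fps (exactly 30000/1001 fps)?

Frames = 3475 × 30000/1001 = 104250000/1001 ≈ 104145.8541.
Complete frames: 104145.

104145 frames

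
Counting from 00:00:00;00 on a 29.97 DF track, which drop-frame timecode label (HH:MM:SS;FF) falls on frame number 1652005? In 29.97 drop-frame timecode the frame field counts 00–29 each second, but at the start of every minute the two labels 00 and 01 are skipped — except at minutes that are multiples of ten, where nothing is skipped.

Each 10-minute DF block holds 10 × 60 × 30 − 9 × 2 = 17982 frames. 1652005 ÷ 17982 → 91 full blocks, remainder 15643.
Within the partial block the first minute is 1800 frames and each further minute 1798, so 8 further minute boundaries passed. Total skipped labels = 18 × 91 + 2 × 8 = 1654.
Non-drop label index = 1652005 + 1654 = 1653659; at 30 labels/s that is 15:18:41:29, i.e. DF 15:18:41;29.

15:18:41;29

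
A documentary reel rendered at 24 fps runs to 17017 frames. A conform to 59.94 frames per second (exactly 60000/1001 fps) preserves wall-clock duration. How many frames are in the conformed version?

42500 frames

Target frames = source frames × (target rate / source rate) = 17017 × (60000/1001)/(24) = 17017 × 2500/1001 = 42500.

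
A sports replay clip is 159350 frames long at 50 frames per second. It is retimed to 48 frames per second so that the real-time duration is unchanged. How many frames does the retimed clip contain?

Target frames = source frames × (target rate / source rate) = 159350 × (48)/(50) = 159350 × 24/25 = 152976.

152976 frames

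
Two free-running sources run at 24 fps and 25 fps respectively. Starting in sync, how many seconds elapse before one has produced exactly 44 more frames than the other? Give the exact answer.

The gap grows by |25 − 24| = 1 frame per second.
Time for a 44-frame gap: 44 ÷ (1) = 44 s.

44 seconds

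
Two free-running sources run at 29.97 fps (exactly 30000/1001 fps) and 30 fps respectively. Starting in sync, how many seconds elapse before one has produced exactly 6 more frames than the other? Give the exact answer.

The gap grows by |30 − 30000/1001| = 30/1001 frames per second.
Time for a 6-frame gap: 6 ÷ (30/1001) = 200.2 s.

200.2 seconds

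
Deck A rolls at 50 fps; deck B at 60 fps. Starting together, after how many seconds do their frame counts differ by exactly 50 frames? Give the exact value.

The gap grows by |60 − 50| = 10 frames per second.
Time for a 50-frame gap: 50 ÷ (10) = 5 s.

5 seconds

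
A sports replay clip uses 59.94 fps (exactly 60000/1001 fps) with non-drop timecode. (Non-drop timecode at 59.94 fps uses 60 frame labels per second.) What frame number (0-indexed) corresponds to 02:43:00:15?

586815

Total seconds to the label: (2 × 3600 + 43 × 60 + 0) = 9780.
Frame index = 9780 × 60 + 15 = 586815.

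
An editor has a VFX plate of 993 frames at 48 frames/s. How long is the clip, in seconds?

20.6875 seconds

Running time = 993 / (48) = 20.6875 s.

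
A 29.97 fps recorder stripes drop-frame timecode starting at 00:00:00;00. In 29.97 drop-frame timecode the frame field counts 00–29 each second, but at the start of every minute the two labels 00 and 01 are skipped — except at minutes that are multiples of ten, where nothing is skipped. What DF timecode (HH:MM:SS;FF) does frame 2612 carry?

Each 10-minute DF block holds 10 × 60 × 30 − 9 × 2 = 17982 frames. 2612 ÷ 17982 → 0 full blocks, remainder 2612.
Within the partial block the first minute is 1800 frames and each further minute 1798, so 1 further minute boundary passed. Total skipped labels = 18 × 0 + 2 × 1 = 2.
Non-drop label index = 2612 + 2 = 2614; at 30 labels/s that is 00:01:27:04, i.e. DF 00:01:27;04.

00:01:27;04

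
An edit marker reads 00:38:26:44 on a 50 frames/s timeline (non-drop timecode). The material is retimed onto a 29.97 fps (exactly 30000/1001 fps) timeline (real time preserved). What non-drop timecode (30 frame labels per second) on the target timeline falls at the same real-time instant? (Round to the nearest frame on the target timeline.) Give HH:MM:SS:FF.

Source frame index: (0×3600 + 38×60 + 26) × 50 + 44 = 115344.
Real time: 115344 / (50) = 57672/25 s.
Target frame: (57672/25) × (30000/1001) = 69206400/1001 ≈ 69137.263 → 69137.
At 30 labels/s: frame 69137 → 00:38:24:17.

00:38:24:17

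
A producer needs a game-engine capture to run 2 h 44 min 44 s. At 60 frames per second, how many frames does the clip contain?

593040 frames

2 h 44 min 44 s = 9884 s.
Frames = 9884 × 60 = 593040.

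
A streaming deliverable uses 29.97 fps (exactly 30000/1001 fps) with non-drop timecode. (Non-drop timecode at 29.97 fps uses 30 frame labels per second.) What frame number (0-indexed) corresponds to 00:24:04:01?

frame 43321

Total seconds to the label: (0 × 3600 + 24 × 60 + 4) = 1444.
Frame index = 1444 × 30 + 1 = 43321.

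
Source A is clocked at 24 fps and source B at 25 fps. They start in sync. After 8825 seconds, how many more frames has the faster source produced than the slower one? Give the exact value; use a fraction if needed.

A emits 24 × 8825 = 211800 frames; B emits 25 × 8825 = 220625.
Difference = 8825 frames; B is ahead of A.

8825 frames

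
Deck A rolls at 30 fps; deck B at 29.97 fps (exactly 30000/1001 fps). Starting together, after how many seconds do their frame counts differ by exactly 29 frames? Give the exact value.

29029/30 seconds

The gap grows by |30000/1001 − 30| = 30/1001 frames per second.
Time for a 29-frame gap: 29 ÷ (30/1001) = 29029/30 s.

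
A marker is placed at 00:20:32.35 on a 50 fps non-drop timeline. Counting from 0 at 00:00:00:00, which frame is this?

Total seconds to the label: (0 × 3600 + 20 × 60 + 32) = 1232.
Frame index = 1232 × 50 + 35 = 61635.

frame 61635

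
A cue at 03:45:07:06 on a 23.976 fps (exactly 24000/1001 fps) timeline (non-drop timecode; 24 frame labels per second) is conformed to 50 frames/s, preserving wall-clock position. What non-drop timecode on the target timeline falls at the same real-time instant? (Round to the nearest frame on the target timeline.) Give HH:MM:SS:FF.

03:45:20:38

Source frame index: (3×3600 + 45×60 + 7) × 24 + 6 = 324174.
Real time: 324174 / (24000/1001) = 54083029/4000 s.
Target frame: (54083029/4000) × (50) = 54083029/80 ≈ 676037.863 → 676038.
At 50 labels/s: frame 676038 → 03:45:20:38.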